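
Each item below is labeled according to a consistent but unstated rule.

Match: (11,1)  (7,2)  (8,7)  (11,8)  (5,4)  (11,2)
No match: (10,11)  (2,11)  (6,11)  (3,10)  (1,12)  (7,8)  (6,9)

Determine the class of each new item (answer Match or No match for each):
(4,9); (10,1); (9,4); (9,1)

Every 'Match' example satisfies: first > second. None of the 'No match' examples do.
(4,9): No match (4 < 9). (10,1): Match (10 > 1). (9,4): Match (9 > 4). (9,1): Match (9 > 1).

No match, Match, Match, Match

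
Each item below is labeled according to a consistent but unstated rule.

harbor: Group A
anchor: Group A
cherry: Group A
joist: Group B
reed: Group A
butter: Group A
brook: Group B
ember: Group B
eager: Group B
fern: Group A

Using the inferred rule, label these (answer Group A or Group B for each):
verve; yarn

All 'Group A' examples share one property — even length — and every 'Group B' example lacks it.

Group B, Group A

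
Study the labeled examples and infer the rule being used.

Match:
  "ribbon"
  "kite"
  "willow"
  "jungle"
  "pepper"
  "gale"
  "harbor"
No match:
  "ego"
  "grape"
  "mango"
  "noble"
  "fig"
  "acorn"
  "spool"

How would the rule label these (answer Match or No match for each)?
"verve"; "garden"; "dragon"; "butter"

No match, Match, Match, Match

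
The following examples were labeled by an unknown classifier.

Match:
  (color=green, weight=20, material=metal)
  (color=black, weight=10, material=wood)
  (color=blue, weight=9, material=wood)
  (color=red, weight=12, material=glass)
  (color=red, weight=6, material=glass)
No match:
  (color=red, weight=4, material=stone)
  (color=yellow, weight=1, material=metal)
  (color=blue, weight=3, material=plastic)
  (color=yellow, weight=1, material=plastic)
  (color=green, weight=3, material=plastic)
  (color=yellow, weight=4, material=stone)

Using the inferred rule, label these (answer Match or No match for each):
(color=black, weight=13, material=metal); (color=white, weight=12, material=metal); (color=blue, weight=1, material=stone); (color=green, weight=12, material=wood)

Match, Match, No match, Match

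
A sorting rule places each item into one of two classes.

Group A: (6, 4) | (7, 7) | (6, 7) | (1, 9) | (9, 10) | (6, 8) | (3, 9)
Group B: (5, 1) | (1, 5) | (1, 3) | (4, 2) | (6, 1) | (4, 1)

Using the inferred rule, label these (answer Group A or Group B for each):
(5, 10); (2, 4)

Group A, Group B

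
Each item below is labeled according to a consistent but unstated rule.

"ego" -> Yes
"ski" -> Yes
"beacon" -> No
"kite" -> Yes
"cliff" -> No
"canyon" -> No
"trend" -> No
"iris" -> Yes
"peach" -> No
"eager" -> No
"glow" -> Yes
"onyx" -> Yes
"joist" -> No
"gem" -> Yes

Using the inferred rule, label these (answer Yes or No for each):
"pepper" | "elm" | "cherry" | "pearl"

No, Yes, No, No

All 'Yes' examples share one property — length ≤ 4 — and every 'No' example lacks it.
No: "pepper", since length 6. Yes: "elm", since length 3. No: "cherry", since length 6. No: "pearl", since length 5.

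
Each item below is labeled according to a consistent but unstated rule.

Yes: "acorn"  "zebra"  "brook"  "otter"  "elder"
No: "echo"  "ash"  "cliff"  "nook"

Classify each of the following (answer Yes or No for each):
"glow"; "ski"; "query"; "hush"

The simplest hypothesis consistent with all the labels is: contains 'r'.
No: "glow", since no 'r'.
No: "ski", since no 'r'.
Yes: "query", since has 'r'.
No: "hush", since no 'r'.

No, No, Yes, No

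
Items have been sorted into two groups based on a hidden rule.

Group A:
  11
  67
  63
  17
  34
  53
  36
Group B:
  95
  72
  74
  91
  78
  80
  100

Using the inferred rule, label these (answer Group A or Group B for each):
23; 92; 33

Group A, Group B, Group A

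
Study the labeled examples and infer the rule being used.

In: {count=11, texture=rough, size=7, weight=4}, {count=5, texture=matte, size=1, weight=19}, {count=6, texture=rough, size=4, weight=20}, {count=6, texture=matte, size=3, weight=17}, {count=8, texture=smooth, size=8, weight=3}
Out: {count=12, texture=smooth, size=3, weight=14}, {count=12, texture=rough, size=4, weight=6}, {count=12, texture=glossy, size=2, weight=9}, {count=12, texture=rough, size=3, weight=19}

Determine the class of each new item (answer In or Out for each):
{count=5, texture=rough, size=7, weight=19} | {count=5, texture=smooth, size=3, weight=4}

In, In

Every 'In' example satisfies: count ≤ 11. None of the 'Out' examples do.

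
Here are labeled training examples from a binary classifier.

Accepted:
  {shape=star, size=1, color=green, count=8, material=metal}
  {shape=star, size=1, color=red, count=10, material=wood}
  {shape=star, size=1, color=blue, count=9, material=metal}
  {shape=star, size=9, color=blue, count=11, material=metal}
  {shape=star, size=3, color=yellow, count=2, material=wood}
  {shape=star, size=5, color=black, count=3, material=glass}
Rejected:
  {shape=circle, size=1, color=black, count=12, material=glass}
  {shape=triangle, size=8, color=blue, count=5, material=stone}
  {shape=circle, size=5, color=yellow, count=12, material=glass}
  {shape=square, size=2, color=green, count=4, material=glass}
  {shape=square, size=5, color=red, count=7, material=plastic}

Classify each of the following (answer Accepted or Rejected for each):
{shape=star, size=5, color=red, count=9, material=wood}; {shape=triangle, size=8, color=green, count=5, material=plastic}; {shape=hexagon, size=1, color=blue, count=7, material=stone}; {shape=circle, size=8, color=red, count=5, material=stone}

The common property of the 'Accepted' items is: shape is star. No 'Rejected' item has it.
{shape=star, size=5, color=red, count=9, material=wood}: shape is star — meets the rule, so Accepted. {shape=triangle, size=8, color=green, count=5, material=plastic}: shape is triangle — doesn't qualify, so Rejected. {shape=hexagon, size=1, color=blue, count=7, material=stone}: shape is hexagon — doesn't qualify, so Rejected. {shape=circle, size=8, color=red, count=5, material=stone}: shape is circle — doesn't qualify, so Rejected.

Accepted, Rejected, Rejected, Rejected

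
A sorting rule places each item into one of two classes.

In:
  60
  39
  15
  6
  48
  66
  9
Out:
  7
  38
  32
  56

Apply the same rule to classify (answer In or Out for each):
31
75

Out, In

All 'In' examples share one property — multiple of 3 — and every 'Out' example lacks it.
31 → 31 = 3·10 + 1 → Out.
75 → 75 = 3·25 → In.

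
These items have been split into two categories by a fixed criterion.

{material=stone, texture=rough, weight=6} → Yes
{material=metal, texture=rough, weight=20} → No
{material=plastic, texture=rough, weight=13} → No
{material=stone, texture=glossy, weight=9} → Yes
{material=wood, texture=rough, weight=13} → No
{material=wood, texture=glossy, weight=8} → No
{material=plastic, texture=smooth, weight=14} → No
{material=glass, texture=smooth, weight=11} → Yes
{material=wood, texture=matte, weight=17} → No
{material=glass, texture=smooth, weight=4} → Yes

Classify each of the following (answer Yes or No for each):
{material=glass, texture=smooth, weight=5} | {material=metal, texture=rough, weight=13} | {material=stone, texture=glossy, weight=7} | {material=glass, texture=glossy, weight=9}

Yes, No, Yes, Yes

The common property of the 'Yes' items is: material is glass OR material is stone. No 'No' item has it.
{material=glass, texture=smooth, weight=5}: material is glass — fits, so Yes. {material=metal, texture=rough, weight=13}: material is metal — does not satisfy this, so No. {material=stone, texture=glossy, weight=7}: material is stone — fits, so Yes. {material=glass, texture=glossy, weight=9}: material is glass — fits, so Yes.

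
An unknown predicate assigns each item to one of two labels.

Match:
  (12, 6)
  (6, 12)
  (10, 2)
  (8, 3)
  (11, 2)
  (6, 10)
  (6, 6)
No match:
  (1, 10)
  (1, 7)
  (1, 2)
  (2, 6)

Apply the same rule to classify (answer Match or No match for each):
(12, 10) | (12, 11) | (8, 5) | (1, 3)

Match, Match, Match, No match

Rule: first ≥ 3. This holds for each 'Match' example and fails for each 'No match' one.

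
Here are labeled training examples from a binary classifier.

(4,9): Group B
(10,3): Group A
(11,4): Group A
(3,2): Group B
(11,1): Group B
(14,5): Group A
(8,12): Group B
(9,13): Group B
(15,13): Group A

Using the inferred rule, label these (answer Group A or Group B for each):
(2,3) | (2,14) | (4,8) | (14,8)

The simplest hypothesis consistent with all the labels is: first > second AND sum ≥ 13.
(2,3): Group B (2 < 3, 2+3 = 5). (2,14): Group B (2 < 14, 2+14 = 16). (4,8): Group B (4 < 8, 4+8 = 12). (14,8): Group A (14 > 8, 14+8 = 22).

Group B, Group B, Group B, Group A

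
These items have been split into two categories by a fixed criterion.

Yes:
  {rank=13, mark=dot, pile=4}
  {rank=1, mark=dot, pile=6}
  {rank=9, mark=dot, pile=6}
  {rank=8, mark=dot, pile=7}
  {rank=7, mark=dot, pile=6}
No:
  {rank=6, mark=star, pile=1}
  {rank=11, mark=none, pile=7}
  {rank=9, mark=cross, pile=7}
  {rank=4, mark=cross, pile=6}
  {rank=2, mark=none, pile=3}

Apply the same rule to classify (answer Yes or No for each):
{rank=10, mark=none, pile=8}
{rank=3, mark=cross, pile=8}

No, No

'Yes' ⟺ mark is dot.
{rank=10, mark=none, pile=8} → mark is none → No. {rank=3, mark=cross, pile=8} → mark is cross → No.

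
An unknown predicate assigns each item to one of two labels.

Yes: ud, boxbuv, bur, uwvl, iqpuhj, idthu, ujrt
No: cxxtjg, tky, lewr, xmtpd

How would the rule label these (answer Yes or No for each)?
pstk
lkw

No, No

The simplest hypothesis consistent with all the labels is: contains 'u'.
pstk: No (no 'u'). lkw: No (no 'u').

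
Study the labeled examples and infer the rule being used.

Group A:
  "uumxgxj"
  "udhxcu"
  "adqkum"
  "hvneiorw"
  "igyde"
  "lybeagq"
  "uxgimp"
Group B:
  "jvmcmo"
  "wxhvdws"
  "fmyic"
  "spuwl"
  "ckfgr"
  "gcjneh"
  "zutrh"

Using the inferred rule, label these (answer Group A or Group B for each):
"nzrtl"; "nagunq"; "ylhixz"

A rule that fits every label: has ≥ 2 vowels — true of each 'Group A' example, false of each 'Group B' one.
Group B: "nzrtl", since 0 vowels. Group A: "nagunq", since 2 vowels. Group B: "ylhixz", since 1 vowel.

Group B, Group A, Group B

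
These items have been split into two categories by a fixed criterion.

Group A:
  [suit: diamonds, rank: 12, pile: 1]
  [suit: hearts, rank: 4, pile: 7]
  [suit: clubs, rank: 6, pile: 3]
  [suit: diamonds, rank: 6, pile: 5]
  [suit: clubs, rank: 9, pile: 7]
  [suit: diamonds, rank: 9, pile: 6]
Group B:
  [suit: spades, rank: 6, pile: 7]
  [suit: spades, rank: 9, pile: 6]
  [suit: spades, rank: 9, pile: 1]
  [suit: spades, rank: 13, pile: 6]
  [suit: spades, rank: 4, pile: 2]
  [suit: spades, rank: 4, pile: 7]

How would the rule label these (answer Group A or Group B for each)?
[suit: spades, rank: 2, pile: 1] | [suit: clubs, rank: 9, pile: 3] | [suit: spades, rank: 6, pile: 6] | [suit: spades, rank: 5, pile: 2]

Looking at the examples, the only property every 'Group A' case has and every 'Group B' case lacks is: suit is not spades.
[suit: spades, rank: 2, pile: 1] → suit is spades → Group B. [suit: clubs, rank: 9, pile: 3] → suit is clubs → Group A. [suit: spades, rank: 6, pile: 6] → suit is spades → Group B. [suit: spades, rank: 5, pile: 2] → suit is spades → Group B.

Group B, Group A, Group B, Group B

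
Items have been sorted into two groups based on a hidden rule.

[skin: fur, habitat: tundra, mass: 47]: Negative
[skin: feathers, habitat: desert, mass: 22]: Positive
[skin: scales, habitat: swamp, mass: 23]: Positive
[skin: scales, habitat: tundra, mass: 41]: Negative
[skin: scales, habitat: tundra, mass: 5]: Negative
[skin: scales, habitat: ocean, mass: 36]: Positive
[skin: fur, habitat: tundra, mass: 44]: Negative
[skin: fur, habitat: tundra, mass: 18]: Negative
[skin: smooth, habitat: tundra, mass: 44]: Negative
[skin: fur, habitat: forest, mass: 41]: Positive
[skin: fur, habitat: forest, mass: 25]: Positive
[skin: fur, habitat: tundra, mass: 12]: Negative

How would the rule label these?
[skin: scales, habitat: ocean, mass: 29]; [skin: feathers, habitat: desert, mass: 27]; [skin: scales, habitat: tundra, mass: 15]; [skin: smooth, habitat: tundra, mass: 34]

Positive, Positive, Negative, Negative

Every 'Positive' example satisfies: habitat is not tundra. None of the 'Negative' examples do.
[skin: scales, habitat: ocean, mass: 29]: habitat is ocean — qualifies, so Positive. [skin: feathers, habitat: desert, mass: 27]: habitat is desert — qualifies, so Positive. [skin: scales, habitat: tundra, mass: 15]: habitat is tundra — lacks this property, so Negative. [skin: smooth, habitat: tundra, mass: 34]: habitat is tundra — lacks this property, so Negative.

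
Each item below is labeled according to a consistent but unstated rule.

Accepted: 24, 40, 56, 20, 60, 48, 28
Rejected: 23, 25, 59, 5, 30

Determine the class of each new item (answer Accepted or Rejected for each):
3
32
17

The pattern is that an item is 'Accepted' exactly when: multiple of 4.

Rejected, Accepted, Rejected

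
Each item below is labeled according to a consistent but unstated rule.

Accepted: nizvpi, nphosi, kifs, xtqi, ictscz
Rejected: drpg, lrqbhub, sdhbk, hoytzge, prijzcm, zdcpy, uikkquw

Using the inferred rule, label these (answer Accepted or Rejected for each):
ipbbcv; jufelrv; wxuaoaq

Accepted, Rejected, Rejected

The common property of the 'Accepted' items is: even length AND contains 'i'. No 'Rejected' item has it.
ipbbcv — length 6, has 'i', hence Accepted. jufelrv — length 7, no 'i', hence Rejected. wxuaoaq — length 7, no 'i', hence Rejected.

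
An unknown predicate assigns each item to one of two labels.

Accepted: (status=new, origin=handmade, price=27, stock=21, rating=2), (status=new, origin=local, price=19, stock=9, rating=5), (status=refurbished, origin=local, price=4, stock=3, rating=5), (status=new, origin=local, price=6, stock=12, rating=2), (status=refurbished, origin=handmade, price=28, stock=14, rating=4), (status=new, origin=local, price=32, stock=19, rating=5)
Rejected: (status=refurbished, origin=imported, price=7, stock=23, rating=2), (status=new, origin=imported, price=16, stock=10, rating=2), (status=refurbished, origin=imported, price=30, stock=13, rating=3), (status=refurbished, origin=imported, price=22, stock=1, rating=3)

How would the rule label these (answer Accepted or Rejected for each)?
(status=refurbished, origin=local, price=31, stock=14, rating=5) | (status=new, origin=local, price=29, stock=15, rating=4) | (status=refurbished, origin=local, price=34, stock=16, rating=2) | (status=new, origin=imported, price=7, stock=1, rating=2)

Every 'Accepted' example satisfies: origin is not imported. None of the 'Rejected' examples do.
Accepted: (status=refurbished, origin=local, price=31, stock=14, rating=5), since origin is local. Accepted: (status=new, origin=local, price=29, stock=15, rating=4), since origin is local. Accepted: (status=refurbished, origin=local, price=34, stock=16, rating=2), since origin is local. Rejected: (status=new, origin=imported, price=7, stock=1, rating=2), since origin is imported.

Accepted, Accepted, Accepted, Rejected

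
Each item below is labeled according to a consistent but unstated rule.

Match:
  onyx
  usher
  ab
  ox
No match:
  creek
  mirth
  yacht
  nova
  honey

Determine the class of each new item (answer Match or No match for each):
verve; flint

No match, No match

The common property of the 'Match' items is: starts with a vowel. No 'No match' item has it.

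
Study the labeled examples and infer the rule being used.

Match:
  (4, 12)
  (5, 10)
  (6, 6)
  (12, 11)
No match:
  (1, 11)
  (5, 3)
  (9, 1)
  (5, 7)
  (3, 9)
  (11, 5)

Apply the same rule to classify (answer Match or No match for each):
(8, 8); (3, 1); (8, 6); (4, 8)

The common property of the 'Match' items is: product is even. No 'No match' item has it.

Match, No match, Match, Match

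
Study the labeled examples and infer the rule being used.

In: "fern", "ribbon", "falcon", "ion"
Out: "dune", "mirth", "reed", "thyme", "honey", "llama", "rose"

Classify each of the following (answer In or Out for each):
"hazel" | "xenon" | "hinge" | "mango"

Out, In, Out, Out

The simplest hypothesis consistent with all the labels is: ends with 'n'.
"hazel" → ends with 'l' → Out. "xenon" → ends with 'n' → In. "hinge" → ends with 'e' → Out. "mango" → ends with 'o' → Out.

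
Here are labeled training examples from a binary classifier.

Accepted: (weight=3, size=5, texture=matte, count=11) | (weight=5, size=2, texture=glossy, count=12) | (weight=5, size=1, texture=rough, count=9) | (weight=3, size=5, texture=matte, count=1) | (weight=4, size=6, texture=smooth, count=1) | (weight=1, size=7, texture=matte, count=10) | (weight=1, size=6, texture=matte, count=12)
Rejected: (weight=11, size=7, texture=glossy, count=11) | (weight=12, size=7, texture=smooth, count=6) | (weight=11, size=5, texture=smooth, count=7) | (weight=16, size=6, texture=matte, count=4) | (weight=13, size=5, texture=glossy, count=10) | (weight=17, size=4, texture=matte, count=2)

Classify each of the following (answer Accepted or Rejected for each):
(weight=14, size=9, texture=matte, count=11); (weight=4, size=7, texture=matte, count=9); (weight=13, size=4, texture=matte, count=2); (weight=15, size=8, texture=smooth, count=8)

Rejected, Accepted, Rejected, Rejected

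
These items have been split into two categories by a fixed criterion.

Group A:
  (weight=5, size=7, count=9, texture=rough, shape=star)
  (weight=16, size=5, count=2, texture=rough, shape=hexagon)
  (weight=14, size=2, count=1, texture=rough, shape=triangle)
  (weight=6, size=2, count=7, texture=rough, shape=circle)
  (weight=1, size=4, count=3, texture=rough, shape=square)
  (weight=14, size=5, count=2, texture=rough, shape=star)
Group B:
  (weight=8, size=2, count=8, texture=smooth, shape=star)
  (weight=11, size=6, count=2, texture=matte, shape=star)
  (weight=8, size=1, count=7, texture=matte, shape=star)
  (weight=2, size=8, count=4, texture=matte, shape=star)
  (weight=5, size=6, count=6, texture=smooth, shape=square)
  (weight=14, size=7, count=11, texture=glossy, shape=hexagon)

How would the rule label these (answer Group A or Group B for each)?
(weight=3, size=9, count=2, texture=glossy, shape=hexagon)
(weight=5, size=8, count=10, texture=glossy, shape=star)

Checking candidate rules against both groups, what survives is: texture is rough.
(weight=3, size=9, count=2, texture=glossy, shape=hexagon): Group B (texture is glossy). (weight=5, size=8, count=10, texture=glossy, shape=star): Group B (texture is glossy).

Group B, Group B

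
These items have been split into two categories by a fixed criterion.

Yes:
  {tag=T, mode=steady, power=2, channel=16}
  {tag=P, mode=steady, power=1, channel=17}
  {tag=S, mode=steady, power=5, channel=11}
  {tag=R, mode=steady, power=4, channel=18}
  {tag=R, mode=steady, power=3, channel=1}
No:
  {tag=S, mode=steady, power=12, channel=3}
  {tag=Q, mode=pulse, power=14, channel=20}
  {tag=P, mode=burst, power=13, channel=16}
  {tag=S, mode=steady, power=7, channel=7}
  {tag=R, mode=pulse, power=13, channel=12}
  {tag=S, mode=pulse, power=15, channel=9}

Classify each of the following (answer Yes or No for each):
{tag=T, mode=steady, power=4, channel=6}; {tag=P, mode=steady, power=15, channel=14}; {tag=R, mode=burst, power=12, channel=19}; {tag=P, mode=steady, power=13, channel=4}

Yes, No, No, No

All 'Yes' examples share one property — power ≤ 5 — and every 'No' example lacks it.
{tag=T, mode=steady, power=4, channel=6}: Yes (power = 4).
{tag=P, mode=steady, power=15, channel=14}: No (power = 15).
{tag=R, mode=burst, power=12, channel=19}: No (power = 12).
{tag=P, mode=steady, power=13, channel=4}: No (power = 13).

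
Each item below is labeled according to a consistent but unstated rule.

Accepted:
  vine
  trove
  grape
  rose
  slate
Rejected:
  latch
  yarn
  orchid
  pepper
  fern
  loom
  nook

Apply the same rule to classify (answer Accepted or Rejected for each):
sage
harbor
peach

Accepted, Rejected, Rejected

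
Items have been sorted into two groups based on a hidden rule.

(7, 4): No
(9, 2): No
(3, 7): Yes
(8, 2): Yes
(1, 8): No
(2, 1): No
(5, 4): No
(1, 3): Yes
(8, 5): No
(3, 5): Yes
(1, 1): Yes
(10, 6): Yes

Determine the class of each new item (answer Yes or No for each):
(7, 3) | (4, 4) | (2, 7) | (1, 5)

Yes, Yes, No, Yes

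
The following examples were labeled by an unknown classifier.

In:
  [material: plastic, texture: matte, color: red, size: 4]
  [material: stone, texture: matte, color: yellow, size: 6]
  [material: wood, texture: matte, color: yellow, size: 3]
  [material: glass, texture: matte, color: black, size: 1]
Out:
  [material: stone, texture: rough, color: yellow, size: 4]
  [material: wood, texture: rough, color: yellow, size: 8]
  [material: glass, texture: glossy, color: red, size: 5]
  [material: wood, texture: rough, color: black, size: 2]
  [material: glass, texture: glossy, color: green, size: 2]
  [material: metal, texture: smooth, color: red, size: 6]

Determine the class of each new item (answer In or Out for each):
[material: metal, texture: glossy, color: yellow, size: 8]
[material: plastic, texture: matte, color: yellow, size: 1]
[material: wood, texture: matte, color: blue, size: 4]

Comparing the two groups points to one rule — texture is matte.
[material: metal, texture: glossy, color: yellow, size: 8] → texture is glossy → Out. [material: plastic, texture: matte, color: yellow, size: 1] → texture is matte → In. [material: wood, texture: matte, color: blue, size: 4] → texture is matte → In.

Out, In, In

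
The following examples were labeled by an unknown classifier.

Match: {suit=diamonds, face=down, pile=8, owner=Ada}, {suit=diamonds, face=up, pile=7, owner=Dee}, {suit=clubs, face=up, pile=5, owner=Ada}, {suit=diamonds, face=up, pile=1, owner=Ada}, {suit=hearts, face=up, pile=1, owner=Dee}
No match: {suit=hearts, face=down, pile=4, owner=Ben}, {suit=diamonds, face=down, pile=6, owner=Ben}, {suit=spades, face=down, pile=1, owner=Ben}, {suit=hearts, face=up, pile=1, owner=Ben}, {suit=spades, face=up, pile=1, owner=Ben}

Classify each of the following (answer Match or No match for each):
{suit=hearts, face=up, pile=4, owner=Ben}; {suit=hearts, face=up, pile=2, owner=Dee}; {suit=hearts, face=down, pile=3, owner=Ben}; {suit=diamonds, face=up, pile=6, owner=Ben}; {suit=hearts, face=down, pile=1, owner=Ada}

Checking candidate rules against both groups, what survives is: owner is not Ben.

No match, Match, No match, No match, Match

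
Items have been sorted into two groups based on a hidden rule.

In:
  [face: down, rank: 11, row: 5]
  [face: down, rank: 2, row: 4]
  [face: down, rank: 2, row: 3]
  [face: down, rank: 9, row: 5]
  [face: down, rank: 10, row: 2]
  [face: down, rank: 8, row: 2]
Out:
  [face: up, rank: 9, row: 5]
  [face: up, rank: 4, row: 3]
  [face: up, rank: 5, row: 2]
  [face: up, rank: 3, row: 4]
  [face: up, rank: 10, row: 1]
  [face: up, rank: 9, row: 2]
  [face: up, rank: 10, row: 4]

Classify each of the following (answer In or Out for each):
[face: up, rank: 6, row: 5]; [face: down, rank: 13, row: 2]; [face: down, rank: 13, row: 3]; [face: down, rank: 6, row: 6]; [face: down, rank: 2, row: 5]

Out, In, In, In, In

'In' ⟺ face is down.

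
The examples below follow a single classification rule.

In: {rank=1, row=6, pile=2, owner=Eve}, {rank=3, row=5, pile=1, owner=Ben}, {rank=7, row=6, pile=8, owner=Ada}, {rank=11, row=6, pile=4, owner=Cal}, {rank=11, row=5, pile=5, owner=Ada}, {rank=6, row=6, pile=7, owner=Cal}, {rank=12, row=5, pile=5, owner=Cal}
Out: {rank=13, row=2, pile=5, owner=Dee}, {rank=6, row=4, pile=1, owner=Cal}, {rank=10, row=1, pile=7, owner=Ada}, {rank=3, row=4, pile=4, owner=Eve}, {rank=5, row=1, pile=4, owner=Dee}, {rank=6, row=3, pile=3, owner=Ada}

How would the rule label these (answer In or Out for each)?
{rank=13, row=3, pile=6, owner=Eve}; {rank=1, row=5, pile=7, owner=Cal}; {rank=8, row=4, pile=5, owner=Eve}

Out, In, Out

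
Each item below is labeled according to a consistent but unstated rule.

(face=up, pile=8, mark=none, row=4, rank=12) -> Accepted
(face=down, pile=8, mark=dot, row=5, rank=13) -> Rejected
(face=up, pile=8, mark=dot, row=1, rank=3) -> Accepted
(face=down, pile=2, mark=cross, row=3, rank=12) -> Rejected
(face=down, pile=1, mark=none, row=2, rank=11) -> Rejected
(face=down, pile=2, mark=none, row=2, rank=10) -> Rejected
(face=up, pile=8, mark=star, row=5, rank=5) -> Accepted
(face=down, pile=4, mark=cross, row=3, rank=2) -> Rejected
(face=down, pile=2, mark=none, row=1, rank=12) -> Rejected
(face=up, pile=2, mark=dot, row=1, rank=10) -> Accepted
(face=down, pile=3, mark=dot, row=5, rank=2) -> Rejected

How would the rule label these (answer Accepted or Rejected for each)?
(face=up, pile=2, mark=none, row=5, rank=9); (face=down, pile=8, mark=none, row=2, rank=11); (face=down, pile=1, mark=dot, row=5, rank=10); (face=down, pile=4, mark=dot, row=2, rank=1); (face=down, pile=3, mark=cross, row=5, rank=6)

Accepted, Rejected, Rejected, Rejected, Rejected

A rule that fits every label: face is up — true of each 'Accepted' example, false of each 'Rejected' one.
(face=up, pile=2, mark=none, row=5, rank=9) → face is up → Accepted. (face=down, pile=8, mark=none, row=2, rank=11) → face is down → Rejected. (face=down, pile=1, mark=dot, row=5, rank=10) → face is down → Rejected. (face=down, pile=4, mark=dot, row=2, rank=1) → face is down → Rejected. (face=down, pile=3, mark=cross, row=5, rank=6) → face is down → Rejected.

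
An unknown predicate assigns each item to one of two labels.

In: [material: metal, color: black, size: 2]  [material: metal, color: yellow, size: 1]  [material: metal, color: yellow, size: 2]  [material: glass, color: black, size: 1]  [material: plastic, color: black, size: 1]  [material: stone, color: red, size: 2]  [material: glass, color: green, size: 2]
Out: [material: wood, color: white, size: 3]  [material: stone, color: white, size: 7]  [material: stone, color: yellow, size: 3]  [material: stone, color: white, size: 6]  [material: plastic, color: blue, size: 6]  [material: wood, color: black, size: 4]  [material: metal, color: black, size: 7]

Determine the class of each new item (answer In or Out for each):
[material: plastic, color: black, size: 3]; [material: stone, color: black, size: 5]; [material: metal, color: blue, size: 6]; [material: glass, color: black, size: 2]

A rule that fits every label: size ≤ 2 — true of each 'In' example, false of each 'Out' one.
[material: plastic, color: black, size: 3]: size = 3, lacks this property → Out. [material: stone, color: black, size: 5]: size = 5, lacks this property → Out. [material: metal, color: blue, size: 6]: size = 6, lacks this property → Out. [material: glass, color: black, size: 2]: size = 2, meets the rule → In.

Out, Out, Out, In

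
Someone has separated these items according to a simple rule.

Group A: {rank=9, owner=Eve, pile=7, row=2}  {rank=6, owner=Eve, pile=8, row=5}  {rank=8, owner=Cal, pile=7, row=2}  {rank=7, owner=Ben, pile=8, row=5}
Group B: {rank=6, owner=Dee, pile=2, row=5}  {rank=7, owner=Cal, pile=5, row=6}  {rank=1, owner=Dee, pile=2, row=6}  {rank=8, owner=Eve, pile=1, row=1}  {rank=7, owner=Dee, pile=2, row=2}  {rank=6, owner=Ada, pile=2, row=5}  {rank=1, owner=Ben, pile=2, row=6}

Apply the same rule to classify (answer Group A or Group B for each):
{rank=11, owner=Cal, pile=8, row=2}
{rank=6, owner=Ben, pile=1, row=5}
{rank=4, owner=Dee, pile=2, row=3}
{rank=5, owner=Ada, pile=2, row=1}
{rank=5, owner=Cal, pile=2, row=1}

Group A, Group B, Group B, Group B, Group B

The common property of the 'Group A' items is: pile ≥ 7. No 'Group B' item has it.
{rank=11, owner=Cal, pile=8, row=2} — pile = 8, hence Group A.
{rank=6, owner=Ben, pile=1, row=5} — pile = 1, hence Group B.
{rank=4, owner=Dee, pile=2, row=3} — pile = 2, hence Group B.
{rank=5, owner=Ada, pile=2, row=1} — pile = 2, hence Group B.
{rank=5, owner=Cal, pile=2, row=1} — pile = 2, hence Group B.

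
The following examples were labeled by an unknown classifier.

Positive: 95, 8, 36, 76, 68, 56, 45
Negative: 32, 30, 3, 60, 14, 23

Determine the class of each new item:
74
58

Positive, Positive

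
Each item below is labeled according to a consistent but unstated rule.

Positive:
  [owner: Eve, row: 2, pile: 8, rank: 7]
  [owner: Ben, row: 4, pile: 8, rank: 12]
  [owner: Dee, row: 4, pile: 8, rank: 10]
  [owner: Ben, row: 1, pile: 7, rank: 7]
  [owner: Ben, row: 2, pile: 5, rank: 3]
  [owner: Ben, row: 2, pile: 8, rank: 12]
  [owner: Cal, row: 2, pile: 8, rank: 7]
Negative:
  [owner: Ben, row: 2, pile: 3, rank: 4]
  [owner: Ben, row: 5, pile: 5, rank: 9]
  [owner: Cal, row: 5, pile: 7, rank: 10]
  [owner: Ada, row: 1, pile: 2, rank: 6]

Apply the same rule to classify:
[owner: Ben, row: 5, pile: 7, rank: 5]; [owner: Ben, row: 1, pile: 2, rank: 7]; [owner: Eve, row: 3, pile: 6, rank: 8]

Negative, Negative, Positive

All 'Positive' examples share one property — row ≤ 4 AND pile ≥ 5 — and every 'Negative' example lacks it.
[owner: Ben, row: 5, pile: 7, rank: 5] — row = 5, pile = 7, hence Negative. [owner: Ben, row: 1, pile: 2, rank: 7] — row = 1, pile = 2, hence Negative. [owner: Eve, row: 3, pile: 6, rank: 8] — row = 3, pile = 6, hence Positive.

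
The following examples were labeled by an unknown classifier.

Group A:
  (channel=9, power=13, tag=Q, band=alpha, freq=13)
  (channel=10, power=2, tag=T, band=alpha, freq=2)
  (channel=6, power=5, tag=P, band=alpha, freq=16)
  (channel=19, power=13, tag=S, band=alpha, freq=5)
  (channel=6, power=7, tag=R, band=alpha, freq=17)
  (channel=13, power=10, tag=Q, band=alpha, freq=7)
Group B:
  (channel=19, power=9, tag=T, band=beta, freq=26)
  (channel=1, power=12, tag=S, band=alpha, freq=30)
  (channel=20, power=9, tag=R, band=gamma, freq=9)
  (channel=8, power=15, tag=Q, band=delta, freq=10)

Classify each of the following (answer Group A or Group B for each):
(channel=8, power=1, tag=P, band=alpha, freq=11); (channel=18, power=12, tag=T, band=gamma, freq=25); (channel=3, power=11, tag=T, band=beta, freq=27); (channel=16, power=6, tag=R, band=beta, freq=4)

Rule: band is alpha AND freq ≤ 17. This holds for each 'Group A' example and fails for each 'Group B' one.

Group A, Group B, Group B, Group B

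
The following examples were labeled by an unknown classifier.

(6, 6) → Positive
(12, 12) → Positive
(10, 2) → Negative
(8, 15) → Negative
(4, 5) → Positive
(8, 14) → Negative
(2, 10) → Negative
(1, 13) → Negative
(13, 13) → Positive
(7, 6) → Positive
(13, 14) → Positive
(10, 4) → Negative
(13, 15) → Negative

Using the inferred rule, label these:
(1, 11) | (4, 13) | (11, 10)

A rule that fits every label: |first − second| ≤ 1 — true of each 'Positive' example, false of each 'Negative' one.
Negative: (1, 11), since |1−11| = 10. Negative: (4, 13), since |4−13| = 9. Positive: (11, 10), since |11−10| = 1.

Negative, Negative, Positive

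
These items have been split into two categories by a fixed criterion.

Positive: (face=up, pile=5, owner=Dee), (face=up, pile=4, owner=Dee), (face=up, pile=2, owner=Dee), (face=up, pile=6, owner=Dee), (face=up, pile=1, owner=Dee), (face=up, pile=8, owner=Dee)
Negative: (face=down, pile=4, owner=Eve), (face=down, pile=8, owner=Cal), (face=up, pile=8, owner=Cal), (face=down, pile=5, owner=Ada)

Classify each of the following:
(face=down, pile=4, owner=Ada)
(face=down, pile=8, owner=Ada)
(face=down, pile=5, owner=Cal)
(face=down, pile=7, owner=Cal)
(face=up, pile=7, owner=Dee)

Rule: owner is Dee. This holds for each 'Positive' example and fails for each 'Negative' one.
(face=down, pile=4, owner=Ada) → owner is Ada → Negative.
(face=down, pile=8, owner=Ada) → owner is Ada → Negative.
(face=down, pile=5, owner=Cal) → owner is Cal → Negative.
(face=down, pile=7, owner=Cal) → owner is Cal → Negative.
(face=up, pile=7, owner=Dee) → owner is Dee → Positive.

Negative, Negative, Negative, Negative, Positive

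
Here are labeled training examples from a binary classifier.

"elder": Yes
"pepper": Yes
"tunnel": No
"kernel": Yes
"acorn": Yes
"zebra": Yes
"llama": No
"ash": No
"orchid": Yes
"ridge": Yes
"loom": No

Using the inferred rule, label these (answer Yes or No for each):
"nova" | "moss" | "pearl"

No, No, Yes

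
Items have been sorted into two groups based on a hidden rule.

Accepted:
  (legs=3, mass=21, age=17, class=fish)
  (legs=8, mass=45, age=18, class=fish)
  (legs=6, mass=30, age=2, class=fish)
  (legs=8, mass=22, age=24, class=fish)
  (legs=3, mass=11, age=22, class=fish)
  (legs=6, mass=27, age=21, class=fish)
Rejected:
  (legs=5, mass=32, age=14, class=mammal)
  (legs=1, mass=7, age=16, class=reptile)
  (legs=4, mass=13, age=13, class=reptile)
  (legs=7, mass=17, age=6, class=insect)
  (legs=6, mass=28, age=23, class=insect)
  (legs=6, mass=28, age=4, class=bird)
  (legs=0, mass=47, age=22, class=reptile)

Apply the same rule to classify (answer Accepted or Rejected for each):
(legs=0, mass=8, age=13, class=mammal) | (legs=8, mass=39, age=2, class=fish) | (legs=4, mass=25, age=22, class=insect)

Rejected, Accepted, Rejected

Rule: class is fish. This holds for each 'Accepted' example and fails for each 'Rejected' one.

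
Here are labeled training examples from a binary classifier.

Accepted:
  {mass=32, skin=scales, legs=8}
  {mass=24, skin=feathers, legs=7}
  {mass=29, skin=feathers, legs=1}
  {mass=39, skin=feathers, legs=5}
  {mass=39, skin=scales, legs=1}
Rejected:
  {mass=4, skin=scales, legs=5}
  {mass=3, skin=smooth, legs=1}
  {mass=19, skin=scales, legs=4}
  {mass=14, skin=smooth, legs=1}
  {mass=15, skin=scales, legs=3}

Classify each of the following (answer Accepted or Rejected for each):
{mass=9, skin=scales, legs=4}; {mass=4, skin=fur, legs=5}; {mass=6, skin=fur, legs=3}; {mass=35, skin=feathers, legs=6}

Rejected, Rejected, Rejected, Accepted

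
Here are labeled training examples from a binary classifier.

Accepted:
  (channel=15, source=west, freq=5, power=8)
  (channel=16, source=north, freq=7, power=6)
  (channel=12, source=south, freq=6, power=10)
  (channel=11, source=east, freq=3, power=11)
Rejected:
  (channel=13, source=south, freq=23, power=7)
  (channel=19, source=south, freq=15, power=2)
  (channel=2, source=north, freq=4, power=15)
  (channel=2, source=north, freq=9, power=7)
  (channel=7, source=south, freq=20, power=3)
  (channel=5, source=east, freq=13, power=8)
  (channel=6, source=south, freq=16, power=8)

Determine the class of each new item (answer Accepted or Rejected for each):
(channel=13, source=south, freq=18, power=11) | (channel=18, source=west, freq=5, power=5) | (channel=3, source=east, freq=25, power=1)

Rejected, Accepted, Rejected

The common property of the 'Accepted' items is: power ≤ 11 AND freq ≤ 7. No 'Rejected' item has it.
(channel=13, source=south, freq=18, power=11) → power = 11, freq = 18 → Rejected.
(channel=18, source=west, freq=5, power=5) → power = 5, freq = 5 → Accepted.
(channel=3, source=east, freq=25, power=1) → power = 1, freq = 25 → Rejected.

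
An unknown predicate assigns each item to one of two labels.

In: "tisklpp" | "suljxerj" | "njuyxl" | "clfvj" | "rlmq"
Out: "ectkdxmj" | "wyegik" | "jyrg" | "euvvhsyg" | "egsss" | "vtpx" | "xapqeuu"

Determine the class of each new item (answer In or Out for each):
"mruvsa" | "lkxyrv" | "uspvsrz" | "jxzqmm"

Out, In, Out, Out

Comparing the two groups points to one rule — contains 'l'.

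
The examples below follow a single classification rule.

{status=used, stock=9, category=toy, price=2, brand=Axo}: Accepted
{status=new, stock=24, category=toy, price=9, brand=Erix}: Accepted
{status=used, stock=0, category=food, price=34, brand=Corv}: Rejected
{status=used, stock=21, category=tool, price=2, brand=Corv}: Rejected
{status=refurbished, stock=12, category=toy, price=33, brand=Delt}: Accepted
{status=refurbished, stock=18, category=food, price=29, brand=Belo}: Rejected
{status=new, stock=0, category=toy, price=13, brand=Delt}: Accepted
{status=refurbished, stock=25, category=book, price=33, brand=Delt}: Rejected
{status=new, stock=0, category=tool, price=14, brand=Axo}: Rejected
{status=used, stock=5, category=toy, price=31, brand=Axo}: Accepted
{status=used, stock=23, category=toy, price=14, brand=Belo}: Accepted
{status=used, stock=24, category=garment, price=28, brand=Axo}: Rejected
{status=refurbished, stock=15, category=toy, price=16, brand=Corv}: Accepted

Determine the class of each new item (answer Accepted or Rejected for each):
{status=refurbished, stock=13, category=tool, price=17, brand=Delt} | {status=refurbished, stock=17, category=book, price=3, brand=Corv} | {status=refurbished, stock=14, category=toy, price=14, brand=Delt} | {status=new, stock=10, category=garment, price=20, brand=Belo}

The common property of the 'Accepted' items is: category is toy. No 'Rejected' item has it.
{status=refurbished, stock=13, category=tool, price=17, brand=Delt}: Rejected (category is tool).
{status=refurbished, stock=17, category=book, price=3, brand=Corv}: Rejected (category is book).
{status=refurbished, stock=14, category=toy, price=14, brand=Delt}: Accepted (category is toy).
{status=new, stock=10, category=garment, price=20, brand=Belo}: Rejected (category is garment).

Rejected, Rejected, Accepted, Rejected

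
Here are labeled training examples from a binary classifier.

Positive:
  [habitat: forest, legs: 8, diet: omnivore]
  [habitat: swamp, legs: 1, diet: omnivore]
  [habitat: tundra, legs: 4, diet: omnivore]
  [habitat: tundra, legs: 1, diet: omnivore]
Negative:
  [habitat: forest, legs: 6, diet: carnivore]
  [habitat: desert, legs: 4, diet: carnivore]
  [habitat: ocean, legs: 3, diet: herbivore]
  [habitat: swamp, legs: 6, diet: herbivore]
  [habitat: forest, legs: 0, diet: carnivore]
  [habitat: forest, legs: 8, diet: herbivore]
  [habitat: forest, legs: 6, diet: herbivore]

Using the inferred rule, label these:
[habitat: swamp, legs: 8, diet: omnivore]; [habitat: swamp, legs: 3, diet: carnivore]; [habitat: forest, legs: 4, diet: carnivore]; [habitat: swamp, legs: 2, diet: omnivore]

A rule that fits every label: diet is omnivore — true of each 'Positive' example, false of each 'Negative' one.
Positive: [habitat: swamp, legs: 8, diet: omnivore], since diet is omnivore. Negative: [habitat: swamp, legs: 3, diet: carnivore], since diet is carnivore. Negative: [habitat: forest, legs: 4, diet: carnivore], since diet is carnivore. Positive: [habitat: swamp, legs: 2, diet: omnivore], since diet is omnivore.

Positive, Negative, Negative, Positive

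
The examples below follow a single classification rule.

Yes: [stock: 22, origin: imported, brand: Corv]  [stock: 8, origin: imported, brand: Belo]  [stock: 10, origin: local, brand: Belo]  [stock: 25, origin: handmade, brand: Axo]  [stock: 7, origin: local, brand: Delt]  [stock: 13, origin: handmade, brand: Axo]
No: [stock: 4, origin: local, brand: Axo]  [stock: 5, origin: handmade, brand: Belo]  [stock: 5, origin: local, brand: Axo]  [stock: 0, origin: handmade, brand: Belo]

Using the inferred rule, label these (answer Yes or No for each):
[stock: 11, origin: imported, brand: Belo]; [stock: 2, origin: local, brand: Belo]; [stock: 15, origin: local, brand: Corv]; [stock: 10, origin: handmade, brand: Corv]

The simplest hypothesis consistent with all the labels is: stock ≥ 7.
[stock: 11, origin: imported, brand: Belo]: stock = 11 — meets the rule, so Yes. [stock: 2, origin: local, brand: Belo]: stock = 2 — fails the rule, so No. [stock: 15, origin: local, brand: Corv]: stock = 15 — meets the rule, so Yes. [stock: 10, origin: handmade, brand: Corv]: stock = 10 — meets the rule, so Yes.

Yes, No, Yes, Yes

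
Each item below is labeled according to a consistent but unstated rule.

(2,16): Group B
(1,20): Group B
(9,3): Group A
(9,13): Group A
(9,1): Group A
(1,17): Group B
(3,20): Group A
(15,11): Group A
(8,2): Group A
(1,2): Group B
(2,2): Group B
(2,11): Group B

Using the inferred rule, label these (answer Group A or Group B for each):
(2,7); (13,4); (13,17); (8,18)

Group B, Group A, Group A, Group A

The classifier is using: first ≥ 3.
(2,7): Group B (first 2).
(13,4): Group A (first 13).
(13,17): Group A (first 13).
(8,18): Group A (first 8).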